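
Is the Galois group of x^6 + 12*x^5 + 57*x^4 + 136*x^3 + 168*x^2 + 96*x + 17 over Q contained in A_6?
The polynomial is irreducible of degree 6 over Q. Its discriminant is -419904, which is not a perfect square. A Galois group lies in the alternating group exactly when the discriminant is a square in Q, so the Galois group (A_4 x C_2) is not contained in A_6.

No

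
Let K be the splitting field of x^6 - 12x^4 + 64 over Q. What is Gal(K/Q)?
A_4 x C_2

The polynomial f is an irreducible sextic over Q, so G = Gal(f/Q) is one of the 16 transitive subgroups 6T1, ..., 6T16 of S_6. The discriminant of f is -450868486864896, which is not a perfect square, so G is not contained in A_6. The transitive groups of degree 6 not contained in A_6 are: C_6 (6T1, order 6), S_3 (6T2, order 6), D_6 (6T3, order 12), C_3 x S_3 (6T5, order 18), A_4 x C_2 (6T6, order 24), S_4 (6T8, order 24), S_3 x S_3 (6T9, order 36), S_4 x C_2 (6T11, order 48), (S_3 x S_3) : C_2 (6T13, order 72), PGL(2,5) (6T14, order 120), S_6 (6T16, order 720). By Dedekind's theorem, for a prime p not dividing disc(f) the degrees of the irreducible factors of f mod p form the cycle type of an element of G. Factoring f modulo the 33 such primes p <= 149 (skipping 2, 3, which divide the discriminant), each new pattern first appears at: mod 5: f = (x^3 + 2x^2 + x + 4)(x^3 + 3x^2 + x + 1), pattern 3+3; mod 7: f = (x^6 + 2x^4 + 1), pattern 6; mod 17: f = (x + 4)(x + 13)(x^2 + 7)(x^2 + 14), pattern 2+2+1+1; mod 19: f = (x + 5)(x + 7)(x + 12)(x + 14)(x^2 + 5), pattern 2+1+1+1+1; mod 71: f = (x^2 + 3)(x^2 + 18)(x^2 + 38), pattern 2+2+2. No other pattern occurs in this range, so the set of observed cycle types is {3+3, 6, 2+2+1+1, 2+1+1+1+1, 2+2+2}. The candidates containing elements of all these cycle types are A_4 x C_2 (6T6) of order 24, S_4 x C_2 (6T11) of order 48, (S_3 x S_3) : C_2 (6T13) of order 72, S_6 (6T16) of order 720; the others are excluded. The observed types are precisely the cycle types that occur in A_4 x C_2 (6T6) (apart from the identity). Each of the other remaining candidates has further cycle types, and by the Chebotarev density theorem the matching factorization patterns would occur for a proportion of primes equal to their share of the group: S_4 x C_2 (6T11) additionally contains elements of type 4+2, 4+1+1 (12 of its 48 elements, about 25% of primes); (S_3 x S_3) : C_2 (6T13) additionally contains elements of type 4+2, 3+2+1, 3+1+1+1 (34 of its 72 elements, about 47% of primes); S_6 (6T16) additionally contains elements of type 5+1, 4+2, 4+1+1, 3+2+1, 3+1+1+1 (484 of its 720 elements, about 67% of primes). None of the 33 primes tested shows any such pattern (for each of these groups the chance of that is below 10^-4), which rules them out. Hence G = A_4 x C_2 (6T6), of order 24.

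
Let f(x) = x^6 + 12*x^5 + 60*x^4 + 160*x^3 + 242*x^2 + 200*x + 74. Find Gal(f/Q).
S_4 x C_2 (order 48)

The polynomial f is an irreducible sextic over Q, so G = Gal(f/Q) is one of the 16 transitive subgroups 6T1, ..., 6T16 of S_6. The discriminant of f is -2508800, which is not a perfect square, so G is not contained in A_6. The transitive groups of degree 6 not contained in A_6 are: C_6 (6T1, order 6), S_3 (6T2, order 6), D_6 (6T3, order 12), C_3 x S_3 (6T5, order 18), A_4 x C_2 (6T6, order 24), S_4 (6T8, order 24), S_3 x S_3 (6T9, order 36), S_4 x C_2 (6T11, order 48), (S_3 x S_3) : C_2 (6T13, order 72), PGL(2,5) (6T14, order 120), S_6 (6T16, order 720). By Dedekind's theorem, for a prime p not dividing disc(f) the degrees of the irreducible factors of f mod p form the cycle type of an element of G. Factoring f modulo the 17 such primes p <= 71 (skipping 2, 5, 7, which divide the discriminant), each new pattern first appears at: mod 3: f = (x^3 + x^2 + 2)(x^3 + 2x^2 + x + 1), pattern 3+3; mod 13: f = (x^6 + 12x^5 + 8x^4 + 4x^3 + 8x^2 + 5x + 9), pattern 6; mod 19: f = (x^2 + 4x + 9)(x^4 + 8x^3 + 12x + 4), pattern 4+2; mod 23: f = (x + 13)(x + 14)(x^4 + 8x^3 + 7x^2 + 10x + 9), pattern 4+1+1; mod 53: f = (x^2 + 4x + 49)(x^2 + 15x + 11)(x^2 + 46x + 20), pattern 2+2+2; mod 59: f = (x + 6)(x + 57)(x^2 + 9x + 5)(x^2 + 58x + 44), pattern 2+2+1+1; mod 71: f = (x + 10)(x + 13)(x + 62)(x + 65)(x^2 + 4x + 47), pattern 2+1+1+1+1. No other pattern occurs in this range, so the set of observed cycle types is {3+3, 6, 4+2, 4+1+1, 2+2+2, 2+2+1+1, 2+1+1+1+1}. The candidates containing elements of all these cycle types are S_4 x C_2 (6T11) of order 48, S_6 (6T16) of order 720; the others are excluded. The observed types are precisely the cycle types that occur in S_4 x C_2 (6T11) (apart from the identity). Each of the other remaining candidates has further cycle types, and by the Chebotarev density theorem the matching factorization patterns would occur for a proportion of primes equal to their share of the group: S_6 (6T16) additionally contains elements of type 5+1, 3+2+1, 3+1+1+1 (304 of its 720 elements, about 42% of primes). None of the 17 primes tested shows any such pattern (for each of these groups the chance of that is below 10^-4), which rules them out. Hence G = S_4 x C_2 (6T11), of order 48.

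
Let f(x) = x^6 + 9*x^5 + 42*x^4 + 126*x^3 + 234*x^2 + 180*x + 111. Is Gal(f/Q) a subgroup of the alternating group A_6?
No

The polynomial is irreducible of degree 6 over Q. Its discriminant is -4354249146770043, which is not a perfect square. A Galois group lies in the alternating group exactly when the discriminant is a square in Q, so the Galois group (C_6) is not contained in A_6.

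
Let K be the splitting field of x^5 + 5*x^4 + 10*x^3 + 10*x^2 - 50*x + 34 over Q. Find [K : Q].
The degree of the splitting field over Q equals the order of the Galois group, so first determine the group. The polynomial f is an irreducible quintic over Q, so G = Gal(f/Q) is a transitive subgroup of S_5: one of C_5 (5T1, order 5), D_5 (5T2, order 10), F_20 (5T3, order 20), A_5 (5T4, order 60) or S_5 (5T5, order 120). The discriminant of f is 58564000000 = 242000^2, a perfect square, so G is contained in A_5. The transitive groups of degree 5 contained in A_5 are: C_5 (5T1, order 5), D_5 (5T2, order 10), A_5 (5T4, order 60). By Dedekind's theorem, for a prime p not dividing disc(f) the degrees of the irreducible factors of f mod p form the cycle type of an element of G. Factoring f modulo the 3 such primes p <= 13 (skipping 2, 5, 11, which divide the discriminant), each new pattern first appears at: mod 3: f = (x^5 + 2x^4 + x^3 + x^2 + x + 1), pattern 5; mod 13: f = (x + 7)(x + 9)(x^3 + 2x^2 + 6x + 9), pattern 3+1+1. No other pattern occurs in this range, so the set of observed cycle types is {5, 3+1+1}. Among the candidates above, the only group containing elements of all these cycle types is A_5 (5T4) — each of C_5 (5T1), D_5 (5T2) lacks at least one of them. Hence G = A_5 (5T4), of order 60. The Galois group A_5 (5T4) has order 60, so the splitting field has degree 60 over Q.

60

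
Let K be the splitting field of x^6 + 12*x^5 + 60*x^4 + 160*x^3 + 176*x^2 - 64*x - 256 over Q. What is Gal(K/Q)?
6T7: S_4

The polynomial f is an irreducible sextic over Q, so G = Gal(f/Q) is one of the 16 transitive subgroups 6T1, ..., 6T16 of S_6. The discriminant of f is 3603718079512576 = 60030976^2, a perfect square, so G is contained in A_6. The transitive groups of degree 6 contained in A_6 are: A_4 (6T4, order 12), S_4 (6T7, order 24), (C_3 x C_3) : C_4 (6T10, order 36), PSL(2,5) (6T12, order 60), A_6 (6T15, order 360). By Dedekind's theorem, for a prime p not dividing disc(f) the degrees of the irreducible factors of f mod p form the cycle type of an element of G. Factoring f modulo the 79 such primes p <= 419 (skipping 2, 229, which divide the discriminant), each new pattern first appears at: mod 3: f = (x^3 + x^2 + 2)(x^3 + 2x^2 + x + 1), pattern 3+3; mod 7: f = (x^2 + 4x + 6)(x^4 + x^3 + x^2 + 3x + 4), pattern 4+2; mod 23: f = (x + 7)(x + 20)(x^2 + 2x + 3)(x^2 + 6x + 11), pattern 2+2+1+1; mod 193: f = (x + 9)(x + 15)(x + 21)(x + 176)(x + 182)(x + 188), pattern 1+1+1+1+1+1. No other pattern occurs in this range, so the set of observed cycle types is {3+3, 4+2, 2+2+1+1, 1+1+1+1+1+1}. The candidates containing elements of all these cycle types are S_4 (6T7) of order 24, (C_3 x C_3) : C_4 (6T10) of order 36, A_6 (6T15) of order 360; the others are excluded. The observed types are precisely the cycle types that occur in S_4 (6T7). Each of the other remaining candidates has further cycle types, and by the Chebotarev density theorem the matching factorization patterns would occur for a proportion of primes equal to their share of the group: (C_3 x C_3) : C_4 (6T10) additionally contains elements of type 3+1+1+1 (4 of its 36 elements, about 11% of primes); A_6 (6T15) additionally contains elements of type 5+1, 3+1+1+1 (184 of its 360 elements, about 51% of primes). None of the 79 primes tested shows any such pattern (for each of these groups the chance of that is below 10^-4), which rules them out. Hence G = S_4 (6T7), of order 24.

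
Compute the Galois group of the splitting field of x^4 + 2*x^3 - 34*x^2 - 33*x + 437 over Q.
The polynomial is an irreducible quartic over Q and its discriminant is 1908662101, which is not a perfect square, so the Galois group is not contained in A_4. The resolvent cubic y^3 + 34*y^2 - 1814*y - 62269 is irreducible over Q. An irreducible resolvent with non-square discriminant gives S_4.

S_4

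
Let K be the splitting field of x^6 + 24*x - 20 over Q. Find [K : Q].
The degree of the splitting field over Q equals the order of the Galois group, so first determine the group. The polynomial f is an irreducible sextic over Q, so G = Gal(f/Q) is one of the 16 transitive subgroups 6T1, ..., 6T16 of S_6. The discriminant of f is 746496000000 = 864000^2, a perfect square, so G is contained in A_6. The transitive groups of degree 6 contained in A_6 are: A_4 (6T4, order 12), S_4 (6T7, order 24), (C_3 x C_3) : C_4 (6T10, order 36), PSL(2,5) (6T12, order 60), A_6 (6T15, order 360). By Dedekind's theorem, for a prime p not dividing disc(f) the degrees of the irreducible factors of f mod p form the cycle type of an element of G. Factoring f modulo the 6 such primes p <= 23 (skipping 2, 3, 5, which divide the discriminant), each new pattern first appears at: mod 7: f = (x + 3)(x^5 + 4x^4 + 2x^3 + x^2 + 4x + 5), pattern 5+1; mod 23: f = (x + 7)(x + 12)(x + 21)(x^3 + 6x^2 + 13x + 16), pattern 3+1+1+1. No other pattern occurs in this range, so the set of observed cycle types is {5+1, 3+1+1+1}. Among the candidates above, the only group containing elements of all these cycle types is A_6 (6T15) — each of A_4 (6T4), S_4 (6T7), (C_3 x C_3) : C_4 (6T10), PSL(2,5) (6T12) lacks at least one of them. Hence G = A_6 (6T15), of order 360. The Galois group A_6 (6T15) has order 360, so the splitting field has degree 360 over Q.

360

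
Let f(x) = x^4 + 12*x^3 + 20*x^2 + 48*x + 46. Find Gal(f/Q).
The polynomial is an irreducible quartic over Q and its discriminant is -350438400, which is not a perfect square, so the Galois group is not contained in A_4. The resolvent cubic y^3 - 20*y^2 + 392*y - 5248 has exactly one rational root, so the Galois group is C_4 or D_4. The quartic remains irreducible over Q(sqrt(disc)), so the group is D_4.

4T3: D_4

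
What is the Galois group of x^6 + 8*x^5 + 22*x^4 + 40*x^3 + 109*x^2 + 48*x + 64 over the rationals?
The polynomial f is an irreducible sextic over Q, so G = Gal(f/Q) is one of the 16 transitive subgroups 6T1, ..., 6T16 of S_6. The discriminant of f is -3767550835949568, which is not a perfect square, so G is not contained in A_6. The transitive groups of degree 6 not contained in A_6 are: C_6 (6T1, order 6), S_3 (6T2, order 6), D_6 (6T3, order 12), C_3 x S_3 (6T5, order 18), A_4 x C_2 (6T6, order 24), S_4 (6T8, order 24), S_3 x S_3 (6T9, order 36), S_4 x C_2 (6T11, order 48), (S_3 x S_3) : C_2 (6T13, order 72), PGL(2,5) (6T14, order 120), S_6 (6T16, order 720). By Dedekind's theorem, for a prime p not dividing disc(f) the degrees of the irreducible factors of f mod p form the cycle type of an element of G. Factoring f modulo the 27 such primes p <= 113 (skipping 2, 3, 41, which divide the discriminant), each new pattern first appears at: mod 5: f = (x + 1)(x^2 + 3x + 3)(x^3 + 4x^2 + 3), pattern 3+2+1; mod 7: f = (x^2 + 5x + 5)(x^4 + 3x^3 + 2x^2 + x + 3), pattern 4+2; mod 17: f = (x^3 + 4x^2 + 10x + 8)(x^3 + 4x^2 + 13x + 8), pattern 3+3; mod 19: f = (x^2 + 2x + 6)(x^2 + 10x + 10)(x^2 + 15x + 15), pattern 2+2+2; mod 31: f = (x^6 + 8x^5 + 22x^4 + 9x^3 + 16x^2 + 17x + 2), pattern 6; mod 37: f = (x + 4)(x + 5)(x^2 + 2)(x^2 + 36x + 9), pattern 2+2+1+1; mod 61: f = (x + 2)(x + 28)(x + 35)(x^3 + 4x^2 + 59x + 8), pattern 3+1+1+1; mod 113: f = (x + 12)(x + 32)(x + 33)(x + 73)(x^2 + 84x + 79), pattern 2+1+1+1+1. No other pattern occurs in this range, so the set of observed cycle types is {3+2+1, 4+2, 3+3, 2+2+2, 6, 2+2+1+1, 3+1+1+1, 2+1+1+1+1}. The candidates containing elements of all these cycle types are (S_3 x S_3) : C_2 (6T13) of order 72, S_6 (6T16) of order 720; the others are excluded. The observed types are precisely the cycle types that occur in (S_3 x S_3) : C_2 (6T13) (apart from the identity). Each of the other remaining candidates has further cycle types, and by the Chebotarev density theorem the matching factorization patterns would occur for a proportion of primes equal to their share of the group: S_6 (6T16) additionally contains elements of type 5+1, 4+1+1 (234 of its 720 elements, about 32% of primes). None of the 27 primes tested shows any such pattern (for each of these groups the chance of that is below 10^-4), which rules them out. Hence G = (S_3 x S_3) : C_2 (6T13), of order 72.

(S_3 x S_3) : C_2 (also written G72)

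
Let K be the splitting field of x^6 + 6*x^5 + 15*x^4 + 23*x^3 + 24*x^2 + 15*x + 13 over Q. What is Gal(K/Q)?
The polynomial f is an irreducible sextic over Q, so G = Gal(f/Q) is one of the 16 transitive subgroups 6T1, ..., 6T16 of S_6. The discriminant of f is -1162261467, which is not a perfect square, so G is not contained in A_6. The transitive groups of degree 6 not contained in A_6 are: C_6 (6T1, order 6), S_3 (6T2, order 6), D_6 (6T3, order 12), C_3 x S_3 (6T5, order 18), A_4 x C_2 (6T6, order 24), S_4 (6T8, order 24), S_3 x S_3 (6T9, order 36), S_4 x C_2 (6T11, order 48), (S_3 x S_3) : C_2 (6T13, order 72), PGL(2,5) (6T14, order 120), S_6 (6T16, order 720). By Dedekind's theorem, for a prime p not dividing disc(f) the degrees of the irreducible factors of f mod p form the cycle type of an element of G. Factoring f modulo the 33 such primes p <= 139 (skipping 3, which divides the discriminant), each new pattern first appears at: mod 2: f = (x^6 + x^4 + x^3 + x + 1), pattern 6; mod 7: f = (x + 2)(x + 3)(x + 5)(x^3 + 3x^2 + 3x + 3), pattern 3+1+1+1; mod 17: f = (x^2 + 4x + 1)(x^2 + 6x + 3)(x^2 + 13x + 10), pattern 2+2+2; mod 19: f = (x^3 + 3x^2 + 3x + 6)(x^3 + 3x^2 + 3x + 18), pattern 3+3; mod 73: f = (x + 4)(x + 13)(x + 24)(x + 25)(x + 39)(x + 47), pattern 1+1+1+1+1+1. No other pattern occurs in this range, so the set of observed cycle types is {6, 3+1+1+1, 2+2+2, 3+3, 1+1+1+1+1+1}. The candidates containing elements of all these cycle types are C_3 x S_3 (6T5) of order 18, S_3 x S_3 (6T9) of order 36, (S_3 x S_3) : C_2 (6T13) of order 72, S_6 (6T16) of order 720; the others are excluded. The observed types are precisely the cycle types that occur in C_3 x S_3 (6T5). Each of the other remaining candidates has further cycle types, and by the Chebotarev density theorem the matching factorization patterns would occur for a proportion of primes equal to their share of the group: S_3 x S_3 (6T9) additionally contains elements of type 2+2+1+1 (9 of its 36 elements, about 25% of primes); (S_3 x S_3) : C_2 (6T13) additionally contains elements of type 4+2, 3+2+1, 2+2+1+1, 2+1+1+1+1 (45 of its 72 elements, about 62% of primes); S_6 (6T16) additionally contains elements of type 5+1, 4+2, 4+1+1, 3+2+1, 2+2+1+1, 2+1+1+1+1 (504 of its 720 elements, about 70% of primes). None of the 33 primes tested shows any such pattern (for each of these groups the chance of that is below 10^-4), which rules them out. Hence G = C_3 x S_3 (6T5), of order 18.

C_3 x S_3 (also written G18)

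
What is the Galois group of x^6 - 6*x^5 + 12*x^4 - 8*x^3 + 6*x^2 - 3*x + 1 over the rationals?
C_6, the cyclic group of order 6

The polynomial f is an irreducible sextic over Q, so G = Gal(f/Q) is one of the 16 transitive subgroups 6T1, ..., 6T16 of S_6. The discriminant of f is -7105563, which is not a perfect square, so G is not contained in A_6. The transitive groups of degree 6 not contained in A_6 are: C_6 (6T1, order 6), S_3 (6T2, order 6), D_6 (6T3, order 12), C_3 x S_3 (6T5, order 18), A_4 x C_2 (6T6, order 24), S_4 (6T8, order 24), S_3 x S_3 (6T9, order 36), S_4 x C_2 (6T11, order 48), (S_3 x S_3) : C_2 (6T13, order 72), PGL(2,5) (6T14, order 120), S_6 (6T16, order 720). By Dedekind's theorem, for a prime p not dividing disc(f) the degrees of the irreducible factors of f mod p form the cycle type of an element of G. Factoring f modulo the 37 such primes p <= 167 (skipping 3, 19, which divide the discriminant), each new pattern first appears at: mod 2: f = (x^6 + x + 1), pattern 6; mod 7: f = (x^3 + 4x^2 + x + 3)(x^3 + 4x^2 + 2x + 5), pattern 3+3; mod 17: f = (x^2 + 5x + 16)(x^2 + 9x + 2)(x^2 + 14x + 8), pattern 2+2+2; mod 37: f = (x + 1)(x + 15)(x + 16)(x + 18)(x + 24)(x + 31), pattern 1+1+1+1+1+1. No other pattern occurs in this range, so the set of observed cycle types is {6, 3+3, 2+2+2, 1+1+1+1+1+1}. The candidates containing elements of all these cycle types are C_6 (6T1) of order 6, D_6 (6T3) of order 12, C_3 x S_3 (6T5) of order 18, A_4 x C_2 (6T6) of order 24, S_3 x S_3 (6T9) of order 36, S_4 x C_2 (6T11) of order 48, (S_3 x S_3) : C_2 (6T13) of order 72, PGL(2,5) (6T14) of order 120, S_6 (6T16) of order 720; the others are excluded. The observed types are precisely the cycle types that occur in C_6 (6T1). Each of the other remaining candidates has further cycle types, and by the Chebotarev density theorem the matching factorization patterns would occur for a proportion of primes equal to their share of the group: D_6 (6T3) additionally contains elements of type 2+2+1+1 (3 of its 12 elements, about 25% of primes); C_3 x S_3 (6T5) additionally contains elements of type 3+1+1+1 (4 of its 18 elements, about 22% of primes); A_4 x C_2 (6T6) additionally contains elements of type 2+2+1+1, 2+1+1+1+1 (6 of its 24 elements, about 25% of primes); S_3 x S_3 (6T9) additionally contains elements of type 3+1+1+1, 2+2+1+1 (13 of its 36 elements, about 36% of primes); S_4 x C_2 (6T11) additionally contains elements of type 4+2, 4+1+1, 2+2+1+1, 2+1+1+1+1 (24 of its 48 elements, about 50% of primes); (S_3 x S_3) : C_2 (6T13) additionally contains elements of type 4+2, 3+2+1, 3+1+1+1, 2+2+1+1, 2+1+1+1+1 (49 of its 72 elements, about 68% of primes); PGL(2,5) (6T14) additionally contains elements of type 5+1, 4+1+1, 2+2+1+1 (69 of its 120 elements, about 58% of primes); S_6 (6T16) additionally contains elements of type 5+1, 4+2, 4+1+1, 3+2+1, 3+1+1+1, 2+2+1+1, 2+1+1+1+1 (544 of its 720 elements, about 76% of primes). None of the 37 primes tested shows any such pattern (for each of these groups the chance of that is below 10^-4), which rules them out. Hence G = C_6 (6T1), of order 6.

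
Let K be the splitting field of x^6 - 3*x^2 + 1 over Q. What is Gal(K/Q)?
The polynomial f is an irreducible sextic over Q, so G = Gal(f/Q) is one of the 16 transitive subgroups 6T1, ..., 6T16 of S_6. The discriminant of f is -419904, which is not a perfect square, so G is not contained in A_6. The transitive groups of degree 6 not contained in A_6 are: C_6 (6T1, order 6), S_3 (6T2, order 6), D_6 (6T3, order 12), C_3 x S_3 (6T5, order 18), A_4 x C_2 (6T6, order 24), S_4 (6T8, order 24), S_3 x S_3 (6T9, order 36), S_4 x C_2 (6T11, order 48), (S_3 x S_3) : C_2 (6T13, order 72), PGL(2,5) (6T14, order 120), S_6 (6T16, order 720). By Dedekind's theorem, for a prime p not dividing disc(f) the degrees of the irreducible factors of f mod p form the cycle type of an element of G. Factoring f modulo the 33 such primes p <= 149 (skipping 2, 3, which divide the discriminant), each new pattern first appears at: mod 5: f = (x^3 + 2x^2 + 2x + 3)(x^3 + 3x^2 + 2x + 2), pattern 3+3; mod 7: f = (x^6 + 4x^2 + 1), pattern 6; mod 17: f = (x + 8)(x + 9)(x^2 + 3)(x^2 + 10), pattern 2+2+1+1; mod 19: f = (x + 3)(x + 8)(x + 11)(x + 16)(x^2 + 16), pattern 2+1+1+1+1; mod 71: f = (x^2 + 16)(x^2 + 25)(x^2 + 30), pattern 2+2+2. No other pattern occurs in this range, so the set of observed cycle types is {3+3, 6, 2+2+1+1, 2+1+1+1+1, 2+2+2}. The candidates containing elements of all these cycle types are A_4 x C_2 (6T6) of order 24, S_4 x C_2 (6T11) of order 48, (S_3 x S_3) : C_2 (6T13) of order 72, S_6 (6T16) of order 720; the others are excluded. The observed types are precisely the cycle types that occur in A_4 x C_2 (6T6) (apart from the identity). Each of the other remaining candidates has further cycle types, and by the Chebotarev density theorem the matching factorization patterns would occur for a proportion of primes equal to their share of the group: S_4 x C_2 (6T11) additionally contains elements of type 4+2, 4+1+1 (12 of its 48 elements, about 25% of primes); (S_3 x S_3) : C_2 (6T13) additionally contains elements of type 4+2, 3+2+1, 3+1+1+1 (34 of its 72 elements, about 47% of primes); S_6 (6T16) additionally contains elements of type 5+1, 4+2, 4+1+1, 3+2+1, 3+1+1+1 (484 of its 720 elements, about 67% of primes). None of the 33 primes tested shows any such pattern (for each of these groups the chance of that is below 10^-4), which rules them out. Hence G = A_4 x C_2 (6T6), of order 24.

6T6: A_4 x C_2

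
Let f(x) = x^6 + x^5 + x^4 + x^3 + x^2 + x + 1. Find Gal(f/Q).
The polynomial f is an irreducible sextic over Q, so G = Gal(f/Q) is one of the 16 transitive subgroups 6T1, ..., 6T16 of S_6. The discriminant of f is -16807, which is not a perfect square, so G is not contained in A_6. The transitive groups of degree 6 not contained in A_6 are: C_6 (6T1, order 6), S_3 (6T2, order 6), D_6 (6T3, order 12), C_3 x S_3 (6T5, order 18), A_4 x C_2 (6T6, order 24), S_4 (6T8, order 24), S_3 x S_3 (6T9, order 36), S_4 x C_2 (6T11, order 48), (S_3 x S_3) : C_2 (6T13, order 72), PGL(2,5) (6T14, order 120), S_6 (6T16, order 720). By Dedekind's theorem, for a prime p not dividing disc(f) the degrees of the irreducible factors of f mod p form the cycle type of an element of G. Factoring f modulo the 37 such primes p <= 163 (skipping 7, which divides the discriminant), each new pattern first appears at: mod 2: f = (x^3 + x + 1)(x^3 + x^2 + 1), pattern 3+3; mod 3: f = (x^6 + x^5 + x^4 + x^3 + x^2 + x + 1), pattern 6; mod 13: f = (x^2 + 3x + 1)(x^2 + 5x + 1)(x^2 + 6x + 1), pattern 2+2+2; mod 29: f = (x + 4)(x + 5)(x + 6)(x + 9)(x + 13)(x + 22), pattern 1+1+1+1+1+1. No other pattern occurs in this range, so the set of observed cycle types is {3+3, 6, 2+2+2, 1+1+1+1+1+1}. The candidates containing elements of all these cycle types are C_6 (6T1) of order 6, D_6 (6T3) of order 12, C_3 x S_3 (6T5) of order 18, A_4 x C_2 (6T6) of order 24, S_3 x S_3 (6T9) of order 36, S_4 x C_2 (6T11) of order 48, (S_3 x S_3) : C_2 (6T13) of order 72, PGL(2,5) (6T14) of order 120, S_6 (6T16) of order 720; the others are excluded. The observed types are precisely the cycle types that occur in C_6 (6T1). Each of the other remaining candidates has further cycle types, and by the Chebotarev density theorem the matching factorization patterns would occur for a proportion of primes equal to their share of the group: D_6 (6T3) additionally contains elements of type 2+2+1+1 (3 of its 12 elements, about 25% of primes); C_3 x S_3 (6T5) additionally contains elements of type 3+1+1+1 (4 of its 18 elements, about 22% of primes); A_4 x C_2 (6T6) additionally contains elements of type 2+2+1+1, 2+1+1+1+1 (6 of its 24 elements, about 25% of primes); S_3 x S_3 (6T9) additionally contains elements of type 3+1+1+1, 2+2+1+1 (13 of its 36 elements, about 36% of primes); S_4 x C_2 (6T11) additionally contains elements of type 4+2, 4+1+1, 2+2+1+1, 2+1+1+1+1 (24 of its 48 elements, about 50% of primes); (S_3 x S_3) : C_2 (6T13) additionally contains elements of type 4+2, 3+2+1, 3+1+1+1, 2+2+1+1, 2+1+1+1+1 (49 of its 72 elements, about 68% of primes); PGL(2,5) (6T14) additionally contains elements of type 5+1, 4+1+1, 2+2+1+1 (69 of its 120 elements, about 58% of primes); S_6 (6T16) additionally contains elements of type 5+1, 4+2, 4+1+1, 3+2+1, 3+1+1+1, 2+2+1+1, 2+1+1+1+1 (544 of its 720 elements, about 76% of primes). None of the 37 primes tested shows any such pattern (for each of these groups the chance of that is below 10^-4), which rules them out. Hence G = C_6 (6T1), of order 6.

C_6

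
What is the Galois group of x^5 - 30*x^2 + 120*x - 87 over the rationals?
The polynomial f is an irreducible quintic over Q, so G = Gal(f/Q) is a transitive subgroup of S_5: one of C_5 (5T1, order 5), D_5 (5T2, order 10), F_20 (5T3, order 20), A_5 (5T4, order 60) or S_5 (5T5, order 120). The discriminant of f is 1085663503125, which is not a perfect square, so G is not contained in A_5. The transitive groups of degree 5 not contained in A_5 are: F_20 (5T3, order 20), S_5 (5T5, order 120). By Dedekind's theorem, for a prime p not dividing disc(f) the degrees of the irreducible factors of f mod p form the cycle type of an element of G. Factoring f modulo the 18 such primes p <= 73 (skipping 3, 5, 19, which divide the discriminant), each new pattern first appears at: mod 2: f = (x + 1)(x^4 + x^3 + x^2 + x + 1), pattern 4+1; mod 11: f = (x^5 + 3x^2 + 10x + 1), pattern 5; mod 29: f = (x)(x^2 + 14x + 10)(x^2 + 15x + 12), pattern 2+2+1; mod 41: f = (x + 15)(x + 17)(x + 22)(x + 31)(x + 38), pattern 1+1+1+1+1. No other pattern occurs in this range, so the set of observed cycle types is {4+1, 5, 2+2+1, 1+1+1+1+1}. The candidates containing elements of all these cycle types are F_20 (5T3) of order 20, S_5 (5T5) of order 120; the others are excluded. The observed types are precisely the cycle types that occur in F_20 (5T3). Each of the other remaining candidates has further cycle types, and by the Chebotarev density theorem the matching factorization patterns would occur for a proportion of primes equal to their share of the group: S_5 (5T5) additionally contains elements of type 3+2, 3+1+1, 2+1+1+1 (50 of its 120 elements, about 42% of primes). None of the 18 primes tested shows any such pattern (for each of these groups the chance of that is below 10^-4), which rules them out. Hence G = F_20 (5T3), of order 20.

F_20 (order 20)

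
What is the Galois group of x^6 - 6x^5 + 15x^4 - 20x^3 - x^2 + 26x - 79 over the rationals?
S_4

The polynomial f is an irreducible sextic over Q, so G = Gal(f/Q) is one of the 16 transitive subgroups 6T1, ..., 6T16 of S_6. The discriminant of f is 36352603193344 = 6029312^2, a perfect square, so G is contained in A_6. The transitive groups of degree 6 contained in A_6 are: A_4 (6T4, order 12), S_4 (6T7, order 24), (C_3 x C_3) : C_4 (6T10, order 36), PSL(2,5) (6T12, order 60), A_6 (6T15, order 360). By Dedekind's theorem, for a prime p not dividing disc(f) the degrees of the irreducible factors of f mod p form the cycle type of an element of G. Factoring f modulo the 79 such primes p <= 419 (skipping 2, 23, which divide the discriminant), each new pattern first appears at: mod 3: f = (x^3 + x^2 + 2)(x^3 + 2x^2 + x + 1), pattern 3+3; mod 5: f = (x^2 + 3x + 3)(x^4 + x^3 + 4x^2 + 2), pattern 4+2; mod 19: f = (x + 8)(x + 9)(x^2 + 16x + 5)(x^2 + 18x + 3), pattern 2+2+1+1; mod 223: f = (x + 31)(x + 66)(x + 108)(x + 113)(x + 155)(x + 190), pattern 1+1+1+1+1+1. No other pattern occurs in this range, so the set of observed cycle types is {3+3, 4+2, 2+2+1+1, 1+1+1+1+1+1}. The candidates containing elements of all these cycle types are S_4 (6T7) of order 24, (C_3 x C_3) : C_4 (6T10) of order 36, A_6 (6T15) of order 360; the others are excluded. The observed types are precisely the cycle types that occur in S_4 (6T7). Each of the other remaining candidates has further cycle types, and by the Chebotarev density theorem the matching factorization patterns would occur for a proportion of primes equal to their share of the group: (C_3 x C_3) : C_4 (6T10) additionally contains elements of type 3+1+1+1 (4 of its 36 elements, about 11% of primes); A_6 (6T15) additionally contains elements of type 5+1, 3+1+1+1 (184 of its 360 elements, about 51% of primes). None of the 79 primes tested shows any such pattern (for each of these groups the chance of that is below 10^-4), which rules them out. Hence G = S_4 (6T7), of order 24.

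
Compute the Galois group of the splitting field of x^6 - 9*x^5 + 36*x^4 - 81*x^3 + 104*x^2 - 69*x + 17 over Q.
The polynomial f is an irreducible sextic over Q, so G = Gal(f/Q) is one of the 16 transitive subgroups 6T1, ..., 6T16 of S_6. The discriminant of f is 810448, which is not a perfect square, so G is not contained in A_6. The transitive groups of degree 6 not contained in A_6 are: C_6 (6T1, order 6), S_3 (6T2, order 6), D_6 (6T3, order 12), C_3 x S_3 (6T5, order 18), A_4 x C_2 (6T6, order 24), S_4 (6T8, order 24), S_3 x S_3 (6T9, order 36), S_4 x C_2 (6T11, order 48), (S_3 x S_3) : C_2 (6T13, order 72), PGL(2,5) (6T14, order 120), S_6 (6T16, order 720). By Dedekind's theorem, for a prime p not dividing disc(f) the degrees of the irreducible factors of f mod p form the cycle type of an element of G. Factoring f modulo the 22 such primes p <= 89 (skipping 2, 37, which divide the discriminant), each new pattern first appears at: mod 3: f = (x^3 + x^2 + 2x + 1)(x^3 + 2x^2 + 2x + 2), pattern 3+3; mod 5: f = (x^2 + x + 2)(x^2 + 2x + 4)(x^2 + 3x + 4), pattern 2+2+2; mod 17: f = (x)(x + 14)(x^4 + 11x^3 + x^2 + 7x + 6), pattern 4+1+1; mod 67: f = (x + 3)(x + 61)(x^2 + 64x + 42)(x^2 + 64x + 52), pattern 2+2+1+1. No other pattern occurs in this range, so the set of observed cycle types is {3+3, 2+2+2, 4+1+1, 2+2+1+1}. The candidates containing elements of all these cycle types are S_4 (6T8) of order 24, S_4 x C_2 (6T11) of order 48, PGL(2,5) (6T14) of order 120, S_6 (6T16) of order 720; the others are excluded. The observed types are precisely the cycle types that occur in S_4 (6T8) (apart from the identity). Each of the other remaining candidates has further cycle types, and by the Chebotarev density theorem the matching factorization patterns would occur for a proportion of primes equal to their share of the group: S_4 x C_2 (6T11) additionally contains elements of type 6, 4+2, 2+1+1+1+1 (17 of its 48 elements, about 35% of primes); PGL(2,5) (6T14) additionally contains elements of type 6, 5+1 (44 of its 120 elements, about 37% of primes); S_6 (6T16) additionally contains elements of type 6, 5+1, 4+2, 3+2+1, 3+1+1+1, 2+1+1+1+1 (529 of its 720 elements, about 73% of primes). None of the 22 primes tested shows any such pattern (for each of these groups the chance of that is below 10^-4), which rules them out. Hence G = S_4 (6T8), of order 24.

S_4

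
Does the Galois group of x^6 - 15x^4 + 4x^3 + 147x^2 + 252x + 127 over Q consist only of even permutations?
The polynomial is irreducible of degree 6 over Q. Its discriminant is -860859187200, which is not a perfect square. A Galois group lies in the alternating group exactly when the discriminant is a square in Q, so the Galois group (S_3) is not contained in A_6.

No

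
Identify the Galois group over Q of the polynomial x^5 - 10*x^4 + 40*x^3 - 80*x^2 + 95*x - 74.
F_20

The polynomial f is an irreducible quintic over Q, so G = Gal(f/Q) is a transitive subgroup of S_5: one of C_5 (5T1, order 5), D_5 (5T2, order 10), F_20 (5T3, order 20), A_5 (5T4, order 60) or S_5 (5T5, order 120). The discriminant of f is 259200000, which is not a perfect square, so G is not contained in A_5. The transitive groups of degree 5 not contained in A_5 are: F_20 (5T3, order 20), S_5 (5T5, order 120). By Dedekind's theorem, for a prime p not dividing disc(f) the degrees of the irreducible factors of f mod p form the cycle type of an element of G. Factoring f modulo the 18 such primes p <= 73 (skipping 2, 3, 5, which divide the discriminant), each new pattern first appears at: mod 7: f = (x + 6)(x^4 + 5x^3 + 3x^2 + 4), pattern 4+1; mod 11: f = (x + 3)(x^2 + 4x + 8)(x^2 + 5x + 7), pattern 2+2+1; mod 19: f = (x^5 + 9x^4 + 2x^3 + 15x^2 + 2), pattern 5. No other pattern occurs in this range, so the set of observed cycle types is {4+1, 2+2+1, 5}. The candidates containing elements of all these cycle types are F_20 (5T3) of order 20, S_5 (5T5) of order 120; the others are excluded. The observed types are precisely the cycle types that occur in F_20 (5T3) (apart from the identity). Each of the other remaining candidates has further cycle types, and by the Chebotarev density theorem the matching factorization patterns would occur for a proportion of primes equal to their share of the group: S_5 (5T5) additionally contains elements of type 3+2, 3+1+1, 2+1+1+1 (50 of its 120 elements, about 42% of primes). None of the 18 primes tested shows any such pattern (for each of these groups the chance of that is below 10^-4), which rules them out. Hence G = F_20 (5T3), of order 20.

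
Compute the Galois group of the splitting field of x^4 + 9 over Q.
V_4

The polynomial is an irreducible quartic over Q and its discriminant is 186624 = 432^2, a perfect square, so the Galois group is contained in A_4. The resolvent cubic y^3 - 36*y splits completely over Q, which gives the Klein four-group V_4.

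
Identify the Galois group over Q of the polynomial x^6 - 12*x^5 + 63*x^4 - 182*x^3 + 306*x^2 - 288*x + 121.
The polynomial f is an irreducible sextic over Q, so G = Gal(f/Q) is one of the 16 transitive subgroups 6T1, ..., 6T16 of S_6. The discriminant of f is -16003008, which is not a perfect square, so G is not contained in A_6. The transitive groups of degree 6 not contained in A_6 are: C_6 (6T1, order 6), S_3 (6T2, order 6), D_6 (6T3, order 12), C_3 x S_3 (6T5, order 18), A_4 x C_2 (6T6, order 24), S_4 (6T8, order 24), S_3 x S_3 (6T9, order 36), S_4 x C_2 (6T11, order 48), (S_3 x S_3) : C_2 (6T13, order 72), PGL(2,5) (6T14, order 120), S_6 (6T16, order 720). By Dedekind's theorem, for a prime p not dividing disc(f) the degrees of the irreducible factors of f mod p form the cycle type of an element of G. Factoring f modulo the 21 such primes p <= 89 (skipping 2, 3, 7, which divide the discriminant), each new pattern first appears at: mod 5: f = (x^6 + 3x^5 + 3x^4 + 3x^3 + x^2 + 2x + 1), pattern 6; mod 11: f = (x)(x^5 + 10x^4 + 8x^3 + 5x^2 + 9x + 9), pattern 5+1; mod 13: f = (x + 6)(x + 10)(x^4 + 11x^3 + 9x^2 + 2x + 7), pattern 4+1+1; mod 23: f = (x + 14)(x + 18)(x^2 + 11x + 14)(x^2 + 14x + 16), pattern 2+2+1+1; mod 43: f = (x^3 + 13x^2 + 20x + 27)(x^3 + 18x^2 + 24x + 22), pattern 3+3; mod 61: f = (x^2 + 10x + 35)(x^2 + 14x + 41)(x^2 + 25x + 40), pattern 2+2+2. No other pattern occurs in this range, so the set of observed cycle types is {6, 5+1, 4+1+1, 2+2+1+1, 3+3, 2+2+2}. The candidates containing elements of all these cycle types are PGL(2,5) (6T14) of order 120, S_6 (6T16) of order 720; the others are excluded. The observed types are precisely the cycle types that occur in PGL(2,5) (6T14) (apart from the identity). Each of the other remaining candidates has further cycle types, and by the Chebotarev density theorem the matching factorization patterns would occur for a proportion of primes equal to their share of the group: S_6 (6T16) additionally contains elements of type 4+2, 3+2+1, 3+1+1+1, 2+1+1+1+1 (265 of its 720 elements, about 37% of primes). None of the 21 primes tested shows any such pattern (for each of these groups the chance of that is below 10^-4), which rules them out. Hence G = PGL(2,5) (6T14), of order 120.

PGL(2,5)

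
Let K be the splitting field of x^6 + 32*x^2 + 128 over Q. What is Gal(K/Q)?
The polynomial f is an irreducible sextic over Q, so G = Gal(f/Q) is one of the 16 transitive subgroups 6T1, ..., 6T16 of S_6. The discriminant of f is -2693803488051200, which is not a perfect square, so G is not contained in A_6. The transitive groups of degree 6 not contained in A_6 are: C_6 (6T1, order 6), S_3 (6T2, order 6), D_6 (6T3, order 12), C_3 x S_3 (6T5, order 18), A_4 x C_2 (6T6, order 24), S_4 (6T8, order 24), S_3 x S_3 (6T9, order 36), S_4 x C_2 (6T11, order 48), (S_3 x S_3) : C_2 (6T13, order 72), PGL(2,5) (6T14, order 120), S_6 (6T16, order 720). By Dedekind's theorem, for a prime p not dividing disc(f) the degrees of the irreducible factors of f mod p form the cycle type of an element of G. Factoring f modulo the 17 such primes p <= 71 (skipping 2, 5, 7, which divide the discriminant), each new pattern first appears at: mod 3: f = (x^3 + x^2 + 2x + 1)(x^3 + 2x^2 + 2x + 2), pattern 3+3; mod 13: f = (x^6 + 6x^2 + 11), pattern 6; mod 19: f = (x^2 + 1)(x^4 + 18x^2 + 14), pattern 4+2; mod 23: f = (x + 1)(x + 22)(x^4 + x^2 + 10), pattern 4+1+1; mod 53: f = (x^2 + 21)(x^2 + 22x + 46)(x^2 + 31x + 46), pattern 2+2+2; mod 59: f = (x + 8)(x + 51)(x^2 + 10x + 23)(x^2 + 49x + 23), pattern 2+2+1+1; mod 71: f = (x + 16)(x + 22)(x + 49)(x + 55)(x^2 + 30), pattern 2+1+1+1+1. No other pattern occurs in this range, so the set of observed cycle types is {3+3, 6, 4+2, 4+1+1, 2+2+2, 2+2+1+1, 2+1+1+1+1}. The candidates containing elements of all these cycle types are S_4 x C_2 (6T11) of order 48, S_6 (6T16) of order 720; the others are excluded. The observed types are precisely the cycle types that occur in S_4 x C_2 (6T11) (apart from the identity). Each of the other remaining candidates has further cycle types, and by the Chebotarev density theorem the matching factorization patterns would occur for a proportion of primes equal to their share of the group: S_6 (6T16) additionally contains elements of type 5+1, 3+2+1, 3+1+1+1 (304 of its 720 elements, about 42% of primes). None of the 17 primes tested shows any such pattern (for each of these groups the chance of that is below 10^-4), which rules them out. Hence G = S_4 x C_2 (6T11), of order 48.

S_4 x C_2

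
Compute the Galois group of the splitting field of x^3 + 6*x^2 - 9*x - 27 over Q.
The polynomial is an irreducible cubic over Q and its discriminant is 35721 = 189^2, a perfect square. For an irreducible cubic, a square discriminant forces the Galois group to be A_3, the cyclic group of order 3.

C_3 (order 3)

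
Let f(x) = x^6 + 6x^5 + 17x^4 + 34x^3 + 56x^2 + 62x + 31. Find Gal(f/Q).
The polynomial f is an irreducible sextic over Q, so G = Gal(f/Q) is one of the 16 transitive subgroups 6T1, ..., 6T16 of S_6. The discriminant of f is -7441984, which is not a perfect square, so G is not contained in A_6. The transitive groups of degree 6 not contained in A_6 are: C_6 (6T1, order 6), S_3 (6T2, order 6), D_6 (6T3, order 12), C_3 x S_3 (6T5, order 18), A_4 x C_2 (6T6, order 24), S_4 (6T8, order 24), S_3 x S_3 (6T9, order 36), S_4 x C_2 (6T11, order 48), (S_3 x S_3) : C_2 (6T13, order 72), PGL(2,5) (6T14, order 120), S_6 (6T16, order 720). By Dedekind's theorem, for a prime p not dividing disc(f) the degrees of the irreducible factors of f mod p form the cycle type of an element of G. Factoring f modulo the 17 such primes p <= 71 (skipping 2, 11, 31, which divide the discriminant), each new pattern first appears at: mod 3: f = (x + 1)(x + 2)(x^4 + x + 2), pattern 4+1+1; mod 5: f = (x^3 + 2x + 1)(x^3 + x^2 + 1), pattern 3+3; mod 7: f = (x^6 + 6x^5 + 3x^4 + 6x^3 + 6x + 3), pattern 6; mod 13: f = (x^2 + x + 3)(x^4 + 5x^3 + 9x^2 + 10x + 6), pattern 4+2; mod 37: f = (x + 8)(x + 18)(x^2 + 18x + 26)(x^2 + 36x + 15), pattern 2+2+1+1; mod 47: f = (x + 5)(x + 18)(x + 23)(x + 28)(x^2 + 26x + 40), pattern 2+1+1+1+1; mod 67: f = (x^2 + 10x + 29)(x^2 + 20x + 42)(x^2 + 43x + 64), pattern 2+2+2. No other pattern occurs in this range, so the set of observed cycle types is {4+1+1, 3+3, 6, 4+2, 2+2+1+1, 2+1+1+1+1, 2+2+2}. The candidates containing elements of all these cycle types are S_4 x C_2 (6T11) of order 48, S_6 (6T16) of order 720; the others are excluded. The observed types are precisely the cycle types that occur in S_4 x C_2 (6T11) (apart from the identity). Each of the other remaining candidates has further cycle types, and by the Chebotarev density theorem the matching factorization patterns would occur for a proportion of primes equal to their share of the group: S_6 (6T16) additionally contains elements of type 5+1, 3+2+1, 3+1+1+1 (304 of its 720 elements, about 42% of primes). None of the 17 primes tested shows any such pattern (for each of these groups the chance of that is below 10^-4), which rules them out. Hence G = S_4 x C_2 (6T11), of order 48.

6T11: S_4 x C_2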